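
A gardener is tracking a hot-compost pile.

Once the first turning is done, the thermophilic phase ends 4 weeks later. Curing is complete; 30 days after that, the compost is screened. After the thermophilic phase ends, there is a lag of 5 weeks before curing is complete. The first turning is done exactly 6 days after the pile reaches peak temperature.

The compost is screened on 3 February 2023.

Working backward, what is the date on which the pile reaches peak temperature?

The compost is screened: Feb 3, 2023.
Curing is complete: Feb 3, 2023 − 30 days = Jan 4, 2023.
The thermophilic phase ends: Jan 4, 2023 − 5 weeks = Nov 30, 2022.
The first turning is done: Nov 30, 2022 − 4 weeks = Nov 2, 2022.
The pile reaches peak temperature: Nov 2, 2022 − 6 days = Oct 27, 2022.

27 October 2022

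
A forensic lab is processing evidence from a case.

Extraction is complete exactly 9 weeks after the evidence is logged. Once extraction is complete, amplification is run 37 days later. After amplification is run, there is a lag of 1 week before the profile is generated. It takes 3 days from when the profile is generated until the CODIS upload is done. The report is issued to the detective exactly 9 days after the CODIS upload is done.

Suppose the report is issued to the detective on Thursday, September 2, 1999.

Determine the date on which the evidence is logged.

Thursday, May 6, 1999

The report is issued to the detective: Sep 2, 1999.
The CODIS upload is done: Sep 2, 1999 − 9 days = Aug 24, 1999.
The profile is generated: Aug 24, 1999 − 3 days = Aug 21, 1999.
Amplification is run: Aug 21, 1999 − 1 week = Aug 14, 1999.
Extraction is complete: Aug 14, 1999 − 37 days = Jul 8, 1999.
The evidence is logged: Jul 8, 1999 − 9 weeks = May 6, 1999.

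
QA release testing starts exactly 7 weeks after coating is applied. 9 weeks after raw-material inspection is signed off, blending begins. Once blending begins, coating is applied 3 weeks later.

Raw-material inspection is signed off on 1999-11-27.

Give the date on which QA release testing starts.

2000-04-08

Raw-material inspection is signed off: Nov 27, 1999.
Blending begins: Nov 27, 1999 + 9 weeks = Jan 29, 2000.
Coating is applied: Jan 29, 2000 + 3 weeks = Feb 19, 2000.
QA release testing starts: Feb 19, 2000 + 7 weeks = Apr 8, 2000.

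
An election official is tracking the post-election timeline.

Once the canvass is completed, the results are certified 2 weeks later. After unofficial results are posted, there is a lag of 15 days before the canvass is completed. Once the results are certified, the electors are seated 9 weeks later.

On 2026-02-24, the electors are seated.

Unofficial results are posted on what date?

The electors are seated: Feb 24, 2026.
The results are certified: Feb 24, 2026 − 9 weeks = Dec 23, 2025.
The canvass is completed: Dec 23, 2025 − 2 weeks = Dec 9, 2025.
Unofficial results are posted: Dec 9, 2025 − 15 days = Nov 24, 2025.

2025-11-24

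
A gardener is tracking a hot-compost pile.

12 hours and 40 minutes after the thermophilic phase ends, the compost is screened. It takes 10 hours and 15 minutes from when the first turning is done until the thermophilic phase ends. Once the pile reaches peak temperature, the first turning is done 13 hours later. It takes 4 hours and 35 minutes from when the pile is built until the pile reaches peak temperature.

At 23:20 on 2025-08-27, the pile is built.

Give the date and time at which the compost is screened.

15:50 on 2025-08-29

The pile is built: 23:20 Aug 27, 2025.
The pile reaches peak temperature: 23:20 Aug 27, 2025 + 4h35m = 03:55 Aug 28, 2025.
The first turning is done: 03:55 Aug 28, 2025 + 13h = 16:55 Aug 28, 2025.
The thermophilic phase ends: 16:55 Aug 28, 2025 + 10h15m = 03:10 Aug 29, 2025.
The compost is screened: 03:10 Aug 29, 2025 + 12h40m = 15:50 Aug 29, 2025.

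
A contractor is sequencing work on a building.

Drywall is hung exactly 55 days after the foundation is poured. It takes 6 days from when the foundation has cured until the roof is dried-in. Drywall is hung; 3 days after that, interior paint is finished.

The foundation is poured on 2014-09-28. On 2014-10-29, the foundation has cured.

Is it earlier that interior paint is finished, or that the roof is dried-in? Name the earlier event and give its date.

The roof is dried-in — 2014-11-04

The foundation is poured: Sep 28, 2014.
Drywall is hung: Sep 28, 2014 + 55 days = Nov 22, 2014.
Interior paint is finished: Nov 22, 2014 + 3 days = Nov 25, 2014.
The foundation has cured: Oct 29, 2014.
The roof is dried-in: Oct 29, 2014 + 6 days = Nov 4, 2014.
Comparing: interior paint is finished on Nov 25, 2014 vs the roof is dried-in on Nov 4, 2014. Earlier: the roof is dried-in.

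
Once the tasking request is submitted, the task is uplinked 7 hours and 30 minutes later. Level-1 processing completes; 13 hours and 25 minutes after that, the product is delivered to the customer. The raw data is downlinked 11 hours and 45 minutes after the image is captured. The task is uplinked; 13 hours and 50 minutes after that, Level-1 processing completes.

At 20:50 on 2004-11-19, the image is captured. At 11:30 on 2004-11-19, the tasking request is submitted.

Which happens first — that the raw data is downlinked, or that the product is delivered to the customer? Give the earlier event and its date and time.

The image is captured: 20:50 Nov 19, 2004.
The raw data is downlinked: 20:50 Nov 19, 2004 + 11h45m = 08:35 Nov 20, 2004.
The tasking request is submitted: 11:30 Nov 19, 2004.
The task is uplinked: 11:30 Nov 19, 2004 + 7h30m = 19:00 Nov 19, 2004.
Level-1 processing completes: 19:00 Nov 19, 2004 + 13h50m = 08:50 Nov 20, 2004.
The product is delivered to the customer: 08:50 Nov 20, 2004 + 13h25m = 22:15 Nov 20, 2004.
Comparing: the raw data is downlinked at 08:35 Nov 20, 2004 vs the product is delivered to the customer at 22:15 Nov 20, 2004. Earlier: the raw data is downlinked.

The raw data is downlinked — 08:35 on 2004-11-20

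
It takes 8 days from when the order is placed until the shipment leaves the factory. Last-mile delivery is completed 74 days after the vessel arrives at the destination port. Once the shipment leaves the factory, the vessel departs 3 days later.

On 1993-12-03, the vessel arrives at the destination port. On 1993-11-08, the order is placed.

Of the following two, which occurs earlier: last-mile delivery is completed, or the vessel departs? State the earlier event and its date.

The vessel arrives at the destination port: Dec 3, 1993.
Last-mile delivery is completed: Dec 3, 1993 + 74 days = Feb 15, 1994.
The order is placed: Nov 8, 1993.
The shipment leaves the factory: Nov 8, 1993 + 8 days = Nov 16, 1993.
The vessel departs: Nov 16, 1993 + 3 days = Nov 19, 1993.
Comparing: last-mile delivery is completed on Feb 15, 1994 vs the vessel departs on Nov 19, 1993. Earlier: the vessel departs.

The vessel departs — 1993-11-19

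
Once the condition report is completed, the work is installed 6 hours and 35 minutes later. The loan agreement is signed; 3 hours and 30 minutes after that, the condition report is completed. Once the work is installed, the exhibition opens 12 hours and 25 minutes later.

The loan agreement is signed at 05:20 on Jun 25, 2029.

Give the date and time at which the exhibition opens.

03:50 on Jun 26, 2029

The loan agreement is signed: 05:20 Jun 25, 2029.
The condition report is completed: 05:20 Jun 25, 2029 + 3h30m = 08:50 Jun 25, 2029.
The work is installed: 08:50 Jun 25, 2029 + 6h35m = 15:25 Jun 25, 2029.
The exhibition opens: 15:25 Jun 25, 2029 + 12h25m = 03:50 Jun 26, 2029.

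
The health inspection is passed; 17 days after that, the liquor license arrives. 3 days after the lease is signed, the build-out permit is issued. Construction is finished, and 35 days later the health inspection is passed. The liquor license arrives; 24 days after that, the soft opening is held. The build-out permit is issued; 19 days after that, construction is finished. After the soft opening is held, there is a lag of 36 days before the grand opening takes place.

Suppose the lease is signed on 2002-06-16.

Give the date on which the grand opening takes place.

2002-10-28

The lease is signed: Jun 16, 2002.
The build-out permit is issued: Jun 16, 2002 + 3 days = Jun 19, 2002.
Construction is finished: Jun 19, 2002 + 19 days = Jul 8, 2002.
The health inspection is passed: Jul 8, 2002 + 35 days = Aug 12, 2002.
The liquor license arrives: Aug 12, 2002 + 17 days = Aug 29, 2002.
The soft opening is held: Aug 29, 2002 + 24 days = Sep 22, 2002.
The grand opening takes place: Sep 22, 2002 + 36 days = Oct 28, 2002.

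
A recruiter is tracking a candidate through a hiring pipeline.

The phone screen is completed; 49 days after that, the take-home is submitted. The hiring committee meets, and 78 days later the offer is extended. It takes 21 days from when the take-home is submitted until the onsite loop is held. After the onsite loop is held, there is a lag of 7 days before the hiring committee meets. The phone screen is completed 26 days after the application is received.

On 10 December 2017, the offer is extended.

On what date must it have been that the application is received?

12 June 2017

The offer is extended: Dec 10, 2017.
The hiring committee meets: Dec 10, 2017 − 78 days = Sep 23, 2017.
The onsite loop is held: Sep 23, 2017 − 7 days = Sep 16, 2017.
The take-home is submitted: Sep 16, 2017 − 21 days = Aug 26, 2017.
The phone screen is completed: Aug 26, 2017 − 49 days = Jul 8, 2017.
The application is received: Jul 8, 2017 − 26 days = Jun 12, 2017.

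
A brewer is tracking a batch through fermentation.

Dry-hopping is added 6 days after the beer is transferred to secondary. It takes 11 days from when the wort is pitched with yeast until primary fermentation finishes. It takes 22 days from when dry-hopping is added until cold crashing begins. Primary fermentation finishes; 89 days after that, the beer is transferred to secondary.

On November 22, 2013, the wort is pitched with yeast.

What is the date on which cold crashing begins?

March 30, 2014

The wort is pitched with yeast: Nov 22, 2013.
Primary fermentation finishes: Nov 22, 2013 + 11 days = Dec 3, 2013.
The beer is transferred to secondary: Dec 3, 2013 + 89 days = Mar 2, 2014.
Dry-hopping is added: Mar 2, 2014 + 6 days = Mar 8, 2014.
Cold crashing begins: Mar 8, 2014 + 22 days = Mar 30, 2014.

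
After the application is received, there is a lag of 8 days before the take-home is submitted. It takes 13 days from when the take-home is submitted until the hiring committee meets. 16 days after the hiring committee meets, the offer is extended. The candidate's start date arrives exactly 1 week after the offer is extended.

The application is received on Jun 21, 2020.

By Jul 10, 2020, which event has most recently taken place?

The application is received: Jun 21, 2020.
The take-home is submitted: Jun 21, 2020 + 8 days = Jun 29, 2020.
The hiring committee meets: Jun 29, 2020 + 13 days = Jul 12, 2020.
The offer is extended: Jul 12, 2020 + 16 days = Jul 28, 2020.
The candidate's start date arrives: Jul 28, 2020 + 1 week = Aug 4, 2020.
Jul 10, 2020 falls between when the take-home is submitted (Jun 29, 2020) and when the hiring committee meets (Jul 12, 2020).

The take-home is submitted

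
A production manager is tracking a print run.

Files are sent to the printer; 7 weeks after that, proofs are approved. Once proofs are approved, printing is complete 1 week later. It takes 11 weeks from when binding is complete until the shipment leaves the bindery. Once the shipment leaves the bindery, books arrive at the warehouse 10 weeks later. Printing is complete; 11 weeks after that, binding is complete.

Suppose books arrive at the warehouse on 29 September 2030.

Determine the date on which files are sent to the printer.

23 December 2029

Books arrive at the warehouse: Sep 29, 2030.
The shipment leaves the bindery: Sep 29, 2030 − 10 weeks = Jul 21, 2030.
Binding is complete: Jul 21, 2030 − 11 weeks = May 5, 2030.
Printing is complete: May 5, 2030 − 11 weeks = Feb 17, 2030.
Proofs are approved: Feb 17, 2030 − 1 week = Feb 10, 2030.
Files are sent to the printer: Feb 10, 2030 − 7 weeks = Dec 23, 2029.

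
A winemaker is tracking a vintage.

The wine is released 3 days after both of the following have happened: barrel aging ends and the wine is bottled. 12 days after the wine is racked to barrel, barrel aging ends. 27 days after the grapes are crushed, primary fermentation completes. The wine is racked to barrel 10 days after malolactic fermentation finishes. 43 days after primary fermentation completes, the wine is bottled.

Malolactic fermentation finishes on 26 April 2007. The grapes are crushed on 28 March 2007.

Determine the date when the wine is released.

Malolactic fermentation finishes: Apr 26, 2007.
The wine is racked to barrel: Apr 26, 2007 + 10 days = May 6, 2007.
Barrel aging ends: May 6, 2007 + 12 days = May 18, 2007.
The grapes are crushed: Mar 28, 2007.
Primary fermentation completes: Mar 28, 2007 + 27 days = Apr 24, 2007.
The wine is bottled: Apr 24, 2007 + 43 days = Jun 6, 2007.
Both prerequisites met — barrel aging ends (May 18, 2007), the wine is bottled (Jun 6, 2007); the later is Jun 6, 2007.
The wine is released: Jun 6, 2007 + 3 days = Jun 9, 2007.

9 June 2007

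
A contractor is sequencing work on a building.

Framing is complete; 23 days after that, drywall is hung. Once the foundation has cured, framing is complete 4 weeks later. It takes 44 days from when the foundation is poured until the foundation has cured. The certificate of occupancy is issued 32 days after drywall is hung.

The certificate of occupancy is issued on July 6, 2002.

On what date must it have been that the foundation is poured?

March 1, 2002

The certificate of occupancy is issued: Jul 6, 2002.
Drywall is hung: Jul 6, 2002 − 32 days = Jun 4, 2002.
Framing is complete: Jun 4, 2002 − 23 days = May 12, 2002.
The foundation has cured: May 12, 2002 − 4 weeks = Apr 14, 2002.
The foundation is poured: Apr 14, 2002 − 44 days = Mar 1, 2002.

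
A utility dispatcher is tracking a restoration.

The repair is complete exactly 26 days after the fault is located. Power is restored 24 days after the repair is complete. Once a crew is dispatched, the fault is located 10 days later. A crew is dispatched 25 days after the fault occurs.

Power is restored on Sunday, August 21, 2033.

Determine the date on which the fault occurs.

Saturday, May 28, 2033

Power is restored: Aug 21, 2033.
The repair is complete: Aug 21, 2033 − 24 days = Jul 28, 2033.
The fault is located: Jul 28, 2033 − 26 days = Jul 2, 2033.
A crew is dispatched: Jul 2, 2033 − 10 days = Jun 22, 2033.
The fault occurs: Jun 22, 2033 − 25 days = May 28, 2033.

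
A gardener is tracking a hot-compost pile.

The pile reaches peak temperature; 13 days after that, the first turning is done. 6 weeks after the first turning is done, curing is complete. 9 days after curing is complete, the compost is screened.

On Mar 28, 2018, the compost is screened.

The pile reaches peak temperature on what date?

The compost is screened: Mar 28, 2018.
Curing is complete: Mar 28, 2018 − 9 days = Mar 19, 2018.
The first turning is done: Mar 19, 2018 − 6 weeks = Feb 5, 2018.
The pile reaches peak temperature: Feb 5, 2018 − 13 days = Jan 23, 2018.

Jan 23, 2018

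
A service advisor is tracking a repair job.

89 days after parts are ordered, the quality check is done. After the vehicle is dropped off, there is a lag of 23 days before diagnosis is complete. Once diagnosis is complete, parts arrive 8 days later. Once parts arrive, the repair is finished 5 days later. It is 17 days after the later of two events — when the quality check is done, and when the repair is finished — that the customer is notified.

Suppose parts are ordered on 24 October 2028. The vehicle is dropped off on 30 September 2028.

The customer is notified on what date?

Parts are ordered: Oct 24, 2028.
The quality check is done: Oct 24, 2028 + 89 days = Jan 21, 2029.
The vehicle is dropped off: Sep 30, 2028.
Diagnosis is complete: Sep 30, 2028 + 23 days = Oct 23, 2028.
Parts arrive: Oct 23, 2028 + 8 days = Oct 31, 2028.
The repair is finished: Oct 31, 2028 + 5 days = Nov 5, 2028.
Both prerequisites met — the quality check is done (Jan 21, 2029), the repair is finished (Nov 5, 2028); the later is Jan 21, 2029.
The customer is notified: Jan 21, 2029 + 17 days = Feb 7, 2029.

7 February 2029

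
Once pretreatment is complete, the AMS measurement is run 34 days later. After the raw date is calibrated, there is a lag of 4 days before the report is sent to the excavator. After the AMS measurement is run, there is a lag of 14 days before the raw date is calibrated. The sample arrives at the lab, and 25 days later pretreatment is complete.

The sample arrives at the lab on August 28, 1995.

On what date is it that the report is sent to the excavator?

November 13, 1995

The sample arrives at the lab: Aug 28, 1995.
Pretreatment is complete: Aug 28, 1995 + 25 days = Sep 22, 1995.
The AMS measurement is run: Sep 22, 1995 + 34 days = Oct 26, 1995.
The raw date is calibrated: Oct 26, 1995 + 14 days = Nov 9, 1995.
The report is sent to the excavator: Nov 9, 1995 + 4 days = Nov 13, 1995.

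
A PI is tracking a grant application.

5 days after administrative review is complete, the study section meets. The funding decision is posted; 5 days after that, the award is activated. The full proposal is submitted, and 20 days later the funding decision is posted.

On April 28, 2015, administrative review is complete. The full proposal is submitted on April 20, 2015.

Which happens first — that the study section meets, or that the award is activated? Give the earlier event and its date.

The study section meets — May 3, 2015

Administrative review is complete: Apr 28, 2015.
The study section meets: Apr 28, 2015 + 5 days = May 3, 2015.
The full proposal is submitted: Apr 20, 2015.
The funding decision is posted: Apr 20, 2015 + 20 days = May 10, 2015.
The award is activated: May 10, 2015 + 5 days = May 15, 2015.
Comparing: the study section meets on May 3, 2015 vs the award is activated on May 15, 2015. Earlier: the study section meets.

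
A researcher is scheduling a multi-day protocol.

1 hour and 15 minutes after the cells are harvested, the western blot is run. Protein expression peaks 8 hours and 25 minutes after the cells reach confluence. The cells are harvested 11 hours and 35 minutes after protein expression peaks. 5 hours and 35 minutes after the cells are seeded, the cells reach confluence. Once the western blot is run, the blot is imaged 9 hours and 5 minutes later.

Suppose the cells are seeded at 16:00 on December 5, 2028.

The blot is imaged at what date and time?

03:55 on December 7, 2028

The cells are seeded: 16:00 Dec 5, 2028.
The cells reach confluence: 16:00 Dec 5, 2028 + 5h35m = 21:35 Dec 5, 2028.
Protein expression peaks: 21:35 Dec 5, 2028 + 8h25m = 06:00 Dec 6, 2028.
The cells are harvested: 06:00 Dec 6, 2028 + 11h35m = 17:35 Dec 6, 2028.
The western blot is run: 17:35 Dec 6, 2028 + 1h15m = 18:50 Dec 6, 2028.
The blot is imaged: 18:50 Dec 6, 2028 + 9h05m = 03:55 Dec 7, 2028.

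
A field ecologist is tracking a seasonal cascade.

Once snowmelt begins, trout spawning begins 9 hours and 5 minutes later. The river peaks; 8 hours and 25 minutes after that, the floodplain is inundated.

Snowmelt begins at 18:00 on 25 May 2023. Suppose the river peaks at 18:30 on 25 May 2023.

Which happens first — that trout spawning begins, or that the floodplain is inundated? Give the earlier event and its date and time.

Snowmelt begins: 18:00 May 25, 2023.
Trout spawning begins: 18:00 May 25, 2023 + 9h05m = 03:05 May 26, 2023.
The river peaks: 18:30 May 25, 2023.
The floodplain is inundated: 18:30 May 25, 2023 + 8h25m = 02:55 May 26, 2023.
Comparing: trout spawning begins at 03:05 May 26, 2023 vs the floodplain is inundated at 02:55 May 26, 2023. Earlier: the floodplain is inundated.

The floodplain is inundated — 02:55 on 26 May 2023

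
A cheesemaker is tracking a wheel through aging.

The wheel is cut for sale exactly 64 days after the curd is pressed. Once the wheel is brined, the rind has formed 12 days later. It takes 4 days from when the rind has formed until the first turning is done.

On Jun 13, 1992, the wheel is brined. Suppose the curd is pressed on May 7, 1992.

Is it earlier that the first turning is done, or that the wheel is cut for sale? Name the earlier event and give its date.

The wheel is brined: Jun 13, 1992.
The rind has formed: Jun 13, 1992 + 12 days = Jun 25, 1992.
The first turning is done: Jun 25, 1992 + 4 days = Jun 29, 1992.
The curd is pressed: May 7, 1992.
The wheel is cut for sale: May 7, 1992 + 64 days = Jul 10, 1992.
Comparing: the first turning is done on Jun 29, 1992 vs the wheel is cut for sale on Jul 10, 1992. Earlier: the first turning is done.

The first turning is done — Jun 29, 1992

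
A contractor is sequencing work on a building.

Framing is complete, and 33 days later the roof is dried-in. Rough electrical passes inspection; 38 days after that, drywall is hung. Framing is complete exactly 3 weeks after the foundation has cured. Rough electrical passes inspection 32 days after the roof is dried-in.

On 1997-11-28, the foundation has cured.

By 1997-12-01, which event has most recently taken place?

The foundation has cured: Nov 28, 1997.
Framing is complete: Nov 28, 1997 + 3 weeks = Dec 19, 1997.
The roof is dried-in: Dec 19, 1997 + 33 days = Jan 21, 1998.
Rough electrical passes inspection: Jan 21, 1998 + 32 days = Feb 22, 1998.
Drywall is hung: Feb 22, 1998 + 38 days = Apr 1, 1998.
Dec 1, 1997 falls between when the foundation has cured (Nov 28, 1997) and when framing is complete (Dec 19, 1997).

The foundation has cured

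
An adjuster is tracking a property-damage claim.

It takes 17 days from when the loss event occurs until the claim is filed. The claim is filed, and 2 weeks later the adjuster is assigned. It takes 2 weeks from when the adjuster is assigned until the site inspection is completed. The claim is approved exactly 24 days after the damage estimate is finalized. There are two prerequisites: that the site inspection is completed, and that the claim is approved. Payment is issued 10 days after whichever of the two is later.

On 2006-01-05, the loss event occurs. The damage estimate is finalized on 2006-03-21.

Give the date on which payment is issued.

2006-04-24

The loss event occurs: Jan 5, 2006.
The claim is filed: Jan 5, 2006 + 17 days = Jan 22, 2006.
The adjuster is assigned: Jan 22, 2006 + 2 weeks = Feb 5, 2006.
The site inspection is completed: Feb 5, 2006 + 2 weeks = Feb 19, 2006.
The damage estimate is finalized: Mar 21, 2006.
The claim is approved: Mar 21, 2006 + 24 days = Apr 14, 2006.
Both prerequisites met — the site inspection is completed (Feb 19, 2006), the claim is approved (Apr 14, 2006); the later is Apr 14, 2006.
Payment is issued: Apr 14, 2006 + 10 days = Apr 24, 2006.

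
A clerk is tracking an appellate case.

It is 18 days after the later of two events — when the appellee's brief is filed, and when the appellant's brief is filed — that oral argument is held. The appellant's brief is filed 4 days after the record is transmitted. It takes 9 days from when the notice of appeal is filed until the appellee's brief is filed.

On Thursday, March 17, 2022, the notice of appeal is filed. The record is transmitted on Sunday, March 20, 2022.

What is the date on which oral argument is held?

Wednesday, April 13, 2022

The notice of appeal is filed: Mar 17, 2022.
The appellee's brief is filed: Mar 17, 2022 + 9 days = Mar 26, 2022.
The record is transmitted: Mar 20, 2022.
The appellant's brief is filed: Mar 20, 2022 + 4 days = Mar 24, 2022.
Both prerequisites met — the appellee's brief is filed (Mar 26, 2022), the appellant's brief is filed (Mar 24, 2022); the later is Mar 26, 2022.
Oral argument is held: Mar 26, 2022 + 18 days = Apr 13, 2022.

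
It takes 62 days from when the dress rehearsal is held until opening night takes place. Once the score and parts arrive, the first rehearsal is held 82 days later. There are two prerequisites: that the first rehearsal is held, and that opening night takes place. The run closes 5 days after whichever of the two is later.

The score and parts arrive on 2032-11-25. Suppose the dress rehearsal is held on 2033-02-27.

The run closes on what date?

2033-05-05

The score and parts arrive: Nov 25, 2032.
The first rehearsal is held: Nov 25, 2032 + 82 days = Feb 15, 2033.
The dress rehearsal is held: Feb 27, 2033.
Opening night takes place: Feb 27, 2033 + 62 days = Apr 30, 2033.
Both prerequisites met — the first rehearsal is held (Feb 15, 2033), opening night takes place (Apr 30, 2033); the later is Apr 30, 2033.
The run closes: Apr 30, 2033 + 5 days = May 5, 2033.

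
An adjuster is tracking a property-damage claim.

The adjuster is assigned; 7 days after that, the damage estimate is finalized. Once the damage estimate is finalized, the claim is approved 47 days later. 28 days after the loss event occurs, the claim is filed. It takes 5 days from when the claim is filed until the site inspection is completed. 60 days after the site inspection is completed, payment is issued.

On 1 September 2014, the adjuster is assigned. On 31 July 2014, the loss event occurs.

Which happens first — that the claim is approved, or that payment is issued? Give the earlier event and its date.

The adjuster is assigned: Sep 1, 2014.
The damage estimate is finalized: Sep 1, 2014 + 7 days = Sep 8, 2014.
The claim is approved: Sep 8, 2014 + 47 days = Oct 25, 2014.
The loss event occurs: Jul 31, 2014.
The claim is filed: Jul 31, 2014 + 28 days = Aug 28, 2014.
The site inspection is completed: Aug 28, 2014 + 5 days = Sep 2, 2014.
Payment is issued: Sep 2, 2014 + 60 days = Nov 1, 2014.
Comparing: the claim is approved on Oct 25, 2014 vs payment is issued on Nov 1, 2014. Earlier: the claim is approved.

The claim is approved — 25 October 2014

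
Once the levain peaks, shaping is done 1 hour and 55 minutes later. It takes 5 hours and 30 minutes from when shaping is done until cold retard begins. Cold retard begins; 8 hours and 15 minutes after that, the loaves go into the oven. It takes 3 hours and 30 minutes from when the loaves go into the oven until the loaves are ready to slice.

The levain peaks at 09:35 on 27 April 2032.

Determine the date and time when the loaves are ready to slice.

04:45 on 28 April 2032

The levain peaks: 09:35 Apr 27, 2032.
Shaping is done: 09:35 Apr 27, 2032 + 1h55m = 11:30 Apr 27, 2032.
Cold retard begins: 11:30 Apr 27, 2032 + 5h30m = 17:00 Apr 27, 2032.
The loaves go into the oven: 17:00 Apr 27, 2032 + 8h15m = 01:15 Apr 28, 2032.
The loaves are ready to slice: 01:15 Apr 28, 2032 + 3h30m = 04:45 Apr 28, 2032.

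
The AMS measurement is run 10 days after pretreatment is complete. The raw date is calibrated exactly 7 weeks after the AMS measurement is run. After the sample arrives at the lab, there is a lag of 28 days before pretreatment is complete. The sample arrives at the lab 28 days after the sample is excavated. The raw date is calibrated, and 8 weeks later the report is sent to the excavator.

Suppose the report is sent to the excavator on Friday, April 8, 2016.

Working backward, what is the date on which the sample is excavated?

The report is sent to the excavator: Apr 8, 2016.
The raw date is calibrated: Apr 8, 2016 − 8 weeks = Feb 12, 2016.
The AMS measurement is run: Feb 12, 2016 − 7 weeks = Dec 25, 2015.
Pretreatment is complete: Dec 25, 2015 − 10 days = Dec 15, 2015.
The sample arrives at the lab: Dec 15, 2015 − 28 days = Nov 17, 2015.
The sample is excavated: Nov 17, 2015 − 28 days = Oct 20, 2015.

Tuesday, October 20, 2015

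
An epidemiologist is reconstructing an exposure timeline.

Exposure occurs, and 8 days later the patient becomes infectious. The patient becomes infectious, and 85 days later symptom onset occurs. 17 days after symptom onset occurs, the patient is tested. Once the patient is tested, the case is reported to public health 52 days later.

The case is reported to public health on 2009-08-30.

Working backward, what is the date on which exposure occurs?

The case is reported to public health: Aug 30, 2009.
The patient is tested: Aug 30, 2009 − 52 days = Jul 9, 2009.
Symptom onset occurs: Jul 9, 2009 − 17 days = Jun 22, 2009.
The patient becomes infectious: Jun 22, 2009 − 85 days = Mar 29, 2009.
Exposure occurs: Mar 29, 2009 − 8 days = Mar 21, 2009.

2009-03-21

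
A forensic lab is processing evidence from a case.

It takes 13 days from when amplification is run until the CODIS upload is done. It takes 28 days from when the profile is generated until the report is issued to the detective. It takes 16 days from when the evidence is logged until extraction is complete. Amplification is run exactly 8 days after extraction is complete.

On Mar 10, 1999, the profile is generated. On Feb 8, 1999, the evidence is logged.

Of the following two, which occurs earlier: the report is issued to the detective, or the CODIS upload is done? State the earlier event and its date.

The profile is generated: Mar 10, 1999.
The report is issued to the detective: Mar 10, 1999 + 28 days = Apr 7, 1999.
The evidence is logged: Feb 8, 1999.
Extraction is complete: Feb 8, 1999 + 16 days = Feb 24, 1999.
Amplification is run: Feb 24, 1999 + 8 days = Mar 4, 1999.
The CODIS upload is done: Mar 4, 1999 + 13 days = Mar 17, 1999.
Comparing: the report is issued to the detective on Apr 7, 1999 vs the CODIS upload is done on Mar 17, 1999. Earlier: the CODIS upload is done.

The CODIS upload is done — Mar 17, 1999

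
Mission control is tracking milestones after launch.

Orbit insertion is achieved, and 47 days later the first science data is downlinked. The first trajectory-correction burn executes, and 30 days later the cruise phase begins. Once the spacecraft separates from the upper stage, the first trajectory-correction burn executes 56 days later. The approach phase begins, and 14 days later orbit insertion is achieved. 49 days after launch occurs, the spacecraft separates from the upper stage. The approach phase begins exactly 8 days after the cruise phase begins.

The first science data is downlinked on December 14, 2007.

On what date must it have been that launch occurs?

The first science data is downlinked: Dec 14, 2007.
Orbit insertion is achieved: Dec 14, 2007 − 47 days = Oct 28, 2007.
The approach phase begins: Oct 28, 2007 − 14 days = Oct 14, 2007.
The cruise phase begins: Oct 14, 2007 − 8 days = Oct 6, 2007.
The first trajectory-correction burn executes: Oct 6, 2007 − 30 days = Sep 6, 2007.
The spacecraft separates from the upper stage: Sep 6, 2007 − 56 days = Jul 12, 2007.
Launch occurs: Jul 12, 2007 − 49 days = May 24, 2007.

May 24, 2007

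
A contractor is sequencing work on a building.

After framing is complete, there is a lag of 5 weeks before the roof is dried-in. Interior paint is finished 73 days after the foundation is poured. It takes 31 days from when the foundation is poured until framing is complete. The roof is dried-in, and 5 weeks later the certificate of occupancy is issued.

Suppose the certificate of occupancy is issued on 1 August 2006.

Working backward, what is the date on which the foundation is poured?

The certificate of occupancy is issued: Aug 1, 2006.
The roof is dried-in: Aug 1, 2006 − 5 weeks = Jun 27, 2006.
Framing is complete: Jun 27, 2006 − 5 weeks = May 23, 2006.
The foundation is poured: May 23, 2006 − 31 days = Apr 22, 2006.

22 April 2006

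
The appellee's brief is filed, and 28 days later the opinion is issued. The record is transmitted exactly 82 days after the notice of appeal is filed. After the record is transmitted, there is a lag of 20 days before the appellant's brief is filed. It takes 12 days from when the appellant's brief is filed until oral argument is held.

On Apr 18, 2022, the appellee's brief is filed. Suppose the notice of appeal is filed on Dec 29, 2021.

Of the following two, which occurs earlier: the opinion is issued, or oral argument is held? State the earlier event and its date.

Oral argument is held — Apr 22, 2022

The appellee's brief is filed: Apr 18, 2022.
The opinion is issued: Apr 18, 2022 + 28 days = May 16, 2022.
The notice of appeal is filed: Dec 29, 2021.
The record is transmitted: Dec 29, 2021 + 82 days = Mar 21, 2022.
The appellant's brief is filed: Mar 21, 2022 + 20 days = Apr 10, 2022.
Oral argument is held: Apr 10, 2022 + 12 days = Apr 22, 2022.
Comparing: the opinion is issued on May 16, 2022 vs oral argument is held on Apr 22, 2022. Earlier: oral argument is held.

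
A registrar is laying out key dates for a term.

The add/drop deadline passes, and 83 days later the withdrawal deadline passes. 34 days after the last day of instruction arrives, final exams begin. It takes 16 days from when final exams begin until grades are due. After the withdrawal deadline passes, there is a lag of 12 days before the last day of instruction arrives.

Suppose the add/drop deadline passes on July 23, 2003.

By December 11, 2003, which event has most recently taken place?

Final exams begin

The add/drop deadline passes: Jul 23, 2003.
The withdrawal deadline passes: Jul 23, 2003 + 83 days = Oct 14, 2003.
The last day of instruction arrives: Oct 14, 2003 + 12 days = Oct 26, 2003.
Final exams begin: Oct 26, 2003 + 34 days = Nov 29, 2003.
Grades are due: Nov 29, 2003 + 16 days = Dec 15, 2003.
Dec 11, 2003 falls between when final exams begin (Nov 29, 2003) and when grades are due (Dec 15, 2003).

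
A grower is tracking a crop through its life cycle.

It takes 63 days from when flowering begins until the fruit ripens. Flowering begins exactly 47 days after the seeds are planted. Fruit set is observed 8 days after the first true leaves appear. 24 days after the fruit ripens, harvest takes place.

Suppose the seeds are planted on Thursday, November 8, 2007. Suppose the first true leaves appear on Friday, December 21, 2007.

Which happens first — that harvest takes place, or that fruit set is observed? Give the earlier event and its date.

Fruit set is observed — Saturday, December 29, 2007

The seeds are planted: Nov 8, 2007.
Flowering begins: Nov 8, 2007 + 47 days = Dec 25, 2007.
The fruit ripens: Dec 25, 2007 + 63 days = Feb 26, 2008.
Harvest takes place: Feb 26, 2008 + 24 days = Mar 21, 2008.
The first true leaves appear: Dec 21, 2007.
Fruit set is observed: Dec 21, 2007 + 8 days = Dec 29, 2007.
Comparing: harvest takes place on Mar 21, 2008 vs fruit set is observed on Dec 29, 2007. Earlier: fruit set is observed.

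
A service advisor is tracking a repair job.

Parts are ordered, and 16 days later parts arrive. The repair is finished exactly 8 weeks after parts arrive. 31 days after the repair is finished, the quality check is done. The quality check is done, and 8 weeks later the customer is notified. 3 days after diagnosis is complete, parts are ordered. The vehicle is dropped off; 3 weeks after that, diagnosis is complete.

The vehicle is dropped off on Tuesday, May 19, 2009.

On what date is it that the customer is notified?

The vehicle is dropped off: May 19, 2009.
Diagnosis is complete: May 19, 2009 + 3 weeks = Jun 9, 2009.
Parts are ordered: Jun 9, 2009 + 3 days = Jun 12, 2009.
Parts arrive: Jun 12, 2009 + 16 days = Jun 28, 2009.
The repair is finished: Jun 28, 2009 + 8 weeks = Aug 23, 2009.
The quality check is done: Aug 23, 2009 + 31 days = Sep 23, 2009.
The customer is notified: Sep 23, 2009 + 8 weeks = Nov 18, 2009.

Wednesday, November 18, 2009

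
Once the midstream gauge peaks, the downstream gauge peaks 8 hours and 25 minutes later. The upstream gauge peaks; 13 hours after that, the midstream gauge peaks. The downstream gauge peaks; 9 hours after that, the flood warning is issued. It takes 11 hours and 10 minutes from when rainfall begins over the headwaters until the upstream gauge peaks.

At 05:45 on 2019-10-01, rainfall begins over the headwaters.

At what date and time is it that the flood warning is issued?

Rainfall begins over the headwaters: 05:45 Oct 1, 2019.
The upstream gauge peaks: 05:45 Oct 1, 2019 + 11h10m = 16:55 Oct 1, 2019.
The midstream gauge peaks: 16:55 Oct 1, 2019 + 13h = 05:55 Oct 2, 2019.
The downstream gauge peaks: 05:55 Oct 2, 2019 + 8h25m = 14:20 Oct 2, 2019.
The flood warning is issued: 14:20 Oct 2, 2019 + 9h = 23:20 Oct 2, 2019.

23:20 on 2019-10-02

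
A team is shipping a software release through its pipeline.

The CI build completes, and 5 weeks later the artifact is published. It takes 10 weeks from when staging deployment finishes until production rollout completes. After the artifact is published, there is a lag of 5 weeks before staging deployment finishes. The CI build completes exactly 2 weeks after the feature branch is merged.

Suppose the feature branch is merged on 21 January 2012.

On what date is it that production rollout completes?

The feature branch is merged: Jan 21, 2012.
The CI build completes: Jan 21, 2012 + 2 weeks = Feb 4, 2012.
The artifact is published: Feb 4, 2012 + 5 weeks = Mar 10, 2012.
Staging deployment finishes: Mar 10, 2012 + 5 weeks = Apr 14, 2012.
Production rollout completes: Apr 14, 2012 + 10 weeks = Jun 23, 2012.

23 June 2012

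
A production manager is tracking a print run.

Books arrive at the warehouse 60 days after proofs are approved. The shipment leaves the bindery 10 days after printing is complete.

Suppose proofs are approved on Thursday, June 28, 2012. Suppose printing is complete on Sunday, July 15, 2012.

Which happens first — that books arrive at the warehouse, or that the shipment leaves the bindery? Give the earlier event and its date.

Proofs are approved: Jun 28, 2012.
Books arrive at the warehouse: Jun 28, 2012 + 60 days = Aug 27, 2012.
Printing is complete: Jul 15, 2012.
The shipment leaves the bindery: Jul 15, 2012 + 10 days = Jul 25, 2012.
Comparing: books arrive at the warehouse on Aug 27, 2012 vs the shipment leaves the bindery on Jul 25, 2012. Earlier: the shipment leaves the bindery.

The shipment leaves the bindery — Wednesday, July 25, 2012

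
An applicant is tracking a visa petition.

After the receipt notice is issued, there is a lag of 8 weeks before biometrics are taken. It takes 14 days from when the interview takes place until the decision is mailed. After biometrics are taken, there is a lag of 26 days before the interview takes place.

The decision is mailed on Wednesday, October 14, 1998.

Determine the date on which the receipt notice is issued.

The decision is mailed: Oct 14, 1998.
The interview takes place: Oct 14, 1998 − 14 days = Sep 30, 1998.
Biometrics are taken: Sep 30, 1998 − 26 days = Sep 4, 1998.
The receipt notice is issued: Sep 4, 1998 − 8 weeks = Jul 10, 1998.

Friday, July 10, 1998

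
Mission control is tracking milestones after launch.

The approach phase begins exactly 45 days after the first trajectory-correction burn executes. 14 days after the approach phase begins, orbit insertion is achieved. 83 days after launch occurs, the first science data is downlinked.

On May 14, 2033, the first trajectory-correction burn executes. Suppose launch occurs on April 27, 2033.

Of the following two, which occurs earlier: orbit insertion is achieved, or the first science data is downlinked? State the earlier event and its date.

Orbit insertion is achieved — July 12, 2033

The first trajectory-correction burn executes: May 14, 2033.
The approach phase begins: May 14, 2033 + 45 days = Jun 28, 2033.
Orbit insertion is achieved: Jun 28, 2033 + 14 days = Jul 12, 2033.
Launch occurs: Apr 27, 2033.
The first science data is downlinked: Apr 27, 2033 + 83 days = Jul 19, 2033.
Comparing: orbit insertion is achieved on Jul 12, 2033 vs the first science data is downlinked on Jul 19, 2033. Earlier: orbit insertion is achieved.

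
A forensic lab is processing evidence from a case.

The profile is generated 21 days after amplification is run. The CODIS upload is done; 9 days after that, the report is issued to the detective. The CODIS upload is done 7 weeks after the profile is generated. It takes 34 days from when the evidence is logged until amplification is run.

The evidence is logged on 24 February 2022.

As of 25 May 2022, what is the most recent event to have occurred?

The evidence is logged: Feb 24, 2022.
Amplification is run: Feb 24, 2022 + 34 days = Mar 30, 2022.
The profile is generated: Mar 30, 2022 + 21 days = Apr 20, 2022.
The CODIS upload is done: Apr 20, 2022 + 7 weeks = Jun 8, 2022.
The report is issued to the detective: Jun 8, 2022 + 9 days = Jun 17, 2022.
May 25, 2022 falls between when the profile is generated (Apr 20, 2022) and when the CODIS upload is done (Jun 8, 2022).

The profile is generated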